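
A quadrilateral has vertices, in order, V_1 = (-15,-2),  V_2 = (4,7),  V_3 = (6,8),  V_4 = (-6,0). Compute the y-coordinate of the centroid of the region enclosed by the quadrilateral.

275/141

Apply the shoelace (surveyor's) formula. First the cross-terms c_i = x_i·y_{i+1} − x_{i+1}·y_i:
  -97, -10, 48, 12  ⇒  2A = -47, A = -23.5.
Then Σ (y_i + y_{i+1})·c_i = -275, so ȳ = -275 / (6·(-23.5)) = 275/141.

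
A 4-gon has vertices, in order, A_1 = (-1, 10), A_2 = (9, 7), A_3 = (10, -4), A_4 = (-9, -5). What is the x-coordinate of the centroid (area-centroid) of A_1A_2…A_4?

Apply the surveyor's formula. First the cross-terms c_i = x_i·y_{i+1} − x_{i+1}·y_i:
  -97, -106, -86, -95  ⇒  2A = -384, A = -192.
Then Σ (x_i + x_{i+1})·c_i = -1926, so x̄ = -1926 / (6·(-192)) = 1.671875.

1.671875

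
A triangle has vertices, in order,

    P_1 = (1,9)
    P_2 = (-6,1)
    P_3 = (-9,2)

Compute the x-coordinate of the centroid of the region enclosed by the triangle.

-14/3

Apply Gauss's area formula. First the cross-terms c_i = x_i·y_{i+1} − x_{i+1}·y_i:
  55, -3, -83  ⇒  2A = -31, A = -15.5.
Then Σ (x_i + x_{i+1})·c_i = 434, so x̄ = 434 / (6·(-15.5)) = -14/3.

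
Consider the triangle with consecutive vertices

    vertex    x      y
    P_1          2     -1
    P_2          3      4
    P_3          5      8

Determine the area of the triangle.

3

Cross-terms: 11, 4, -21  ⇒  Σ = -6
Area = |Σ|/2 = 3.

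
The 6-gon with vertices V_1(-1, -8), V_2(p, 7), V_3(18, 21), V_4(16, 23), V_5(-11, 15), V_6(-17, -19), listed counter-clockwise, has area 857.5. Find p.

24

The doubled signed area Σ (x_i y_{i+1} − x_{i+1} y_i) is linear in p.
With p=0 it equals 1019; the coefficient of p is 29 (from the two edges through V_2).
So 29·p + 1019 = 2·857.5 = 1715 ⇒ p = 24.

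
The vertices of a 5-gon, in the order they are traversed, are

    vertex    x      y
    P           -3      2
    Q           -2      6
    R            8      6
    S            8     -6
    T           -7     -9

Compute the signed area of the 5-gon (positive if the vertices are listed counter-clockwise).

-162.5

Σ = (-14) + (-60) + (-96) + (-114) + (-41) = -325
Signed area = Σ/2 = -162.5 (negative ⇒ clockwise traversal).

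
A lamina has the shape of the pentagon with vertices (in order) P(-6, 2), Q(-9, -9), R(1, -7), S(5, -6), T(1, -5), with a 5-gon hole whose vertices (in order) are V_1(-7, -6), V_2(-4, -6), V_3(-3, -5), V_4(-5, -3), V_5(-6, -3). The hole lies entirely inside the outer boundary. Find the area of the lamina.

Outer boundary:
Apply Gauss's area formula: 2A = Σ (x_i·y_{i+1} − x_{i+1}·y_i), indices taken mod 5.
P→Q: (-6)(-9) − (-9)(2) = 72
Q→R: (-9)(-7) − (1)(-9) = 72
R→S: (1)(-6) − (5)(-7) = 29
S→T: (5)(-5) − (1)(-6) = -19
T→P: (1)(2) − (-6)(-5) = -28
Σ = 126
Area = |Σ|/2 = 63.
Hole:
V_1→V_2: (-7)(-6) − (-4)(-6) = 18
V_2→V_3: (-4)(-5) − (-3)(-6) = 2
V_3→V_4: (-3)(-3) − (-5)(-5) = -16
V_4→V_5: (-5)(-3) − (-6)(-3) = -3
V_5→V_1: (-6)(-6) − (-7)(-3) = 15
Σ = 16
Area = |Σ|/2 = 8.
Net area = 63 − 8 = 55.

55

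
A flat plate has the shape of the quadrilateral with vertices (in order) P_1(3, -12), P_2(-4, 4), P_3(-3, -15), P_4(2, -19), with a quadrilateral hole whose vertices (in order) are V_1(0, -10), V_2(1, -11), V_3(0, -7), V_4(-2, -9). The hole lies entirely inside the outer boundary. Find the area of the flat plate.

73.5

Outer boundary:
Apply the shoelace formula: 2A = Σ (x_i·y_{i+1} − x_{i+1}·y_i), indices taken mod 4.
Cross-terms: -36, 72, 87, 33  ⇒  Σ = 156
Area = |Σ|/2 = 78.
Hole:
Apply the surveyor's formula: 2A = Σ (x_i·y_{i+1} − x_{i+1}·y_i), indices taken mod 4.
Σ = (10) + (-7) + (-14) + (20) = 9
Area = |Σ|/2 = 4.5.
Net area = 78 − 4.5 = 73.5.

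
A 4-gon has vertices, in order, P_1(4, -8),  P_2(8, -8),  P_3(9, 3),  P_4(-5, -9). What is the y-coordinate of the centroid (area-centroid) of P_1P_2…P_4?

-944/207

Apply the surveyor's formula. First the cross-terms c_i = x_i·y_{i+1} − x_{i+1}·y_i:
  32, 96, -66, 76  ⇒  2A = 138, A = 69.
Then Σ (y_i + y_{i+1})·c_i = -1888, so ȳ = -1888 / (6·69) = -944/207.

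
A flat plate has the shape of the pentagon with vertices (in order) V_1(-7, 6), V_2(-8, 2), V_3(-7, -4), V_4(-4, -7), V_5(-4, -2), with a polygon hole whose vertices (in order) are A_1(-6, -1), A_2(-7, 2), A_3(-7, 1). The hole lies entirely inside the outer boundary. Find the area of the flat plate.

Outer boundary:
Σ = (34) + (46) + (33) + (-20) + (-38) = 55
Area = |Σ|/2 = 27.5.
Hole:
Cross-terms: -19, 7, 13  ⇒  Σ = 1
Area = |Σ|/2 = 0.5.
Net area = 27.5 − 0.5 = 27.

27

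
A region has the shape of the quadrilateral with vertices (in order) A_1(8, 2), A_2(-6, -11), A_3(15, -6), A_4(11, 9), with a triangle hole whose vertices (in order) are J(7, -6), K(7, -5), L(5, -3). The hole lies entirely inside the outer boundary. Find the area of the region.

Outer boundary:
Apply the surveyor's formula: 2A = Σ (x_i·y_{i+1} − x_{i+1}·y_i), indices taken mod 4.
Cross-terms: -76, 201, 201, -50  ⇒  Σ = 276
Area = |Σ|/2 = 138.
Hole:
Apply the shoelace formula: 2A = Σ (x_i·y_{i+1} − x_{i+1}·y_i), indices taken mod 3.
Cross-terms: 7, 4, -9  ⇒  Σ = 2
Area = |Σ|/2 = 1.
Net area = 138 − 1 = 137.

137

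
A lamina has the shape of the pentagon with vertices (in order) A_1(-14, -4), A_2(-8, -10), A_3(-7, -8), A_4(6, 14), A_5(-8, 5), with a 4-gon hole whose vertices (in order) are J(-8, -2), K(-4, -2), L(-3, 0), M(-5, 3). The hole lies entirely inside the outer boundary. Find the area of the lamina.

134.5

Outer boundary:
Σ = (108) + (-6) + (-50) + (142) + (102) = 296
Area = |Σ|/2 = 148.
Hole:
Apply the surveyor's formula: 2A = Σ (x_i·y_{i+1} − x_{i+1}·y_i), indices taken mod 4.
Cross-terms: 8, -6, -9, 34  ⇒  Σ = 27
Area = |Σ|/2 = 13.5.
Net area = 148 − 13.5 = 134.5.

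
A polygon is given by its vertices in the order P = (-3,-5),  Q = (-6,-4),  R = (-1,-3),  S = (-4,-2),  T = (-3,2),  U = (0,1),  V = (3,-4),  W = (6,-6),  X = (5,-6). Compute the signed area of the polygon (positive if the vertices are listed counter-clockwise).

-38.5

Cross-terms: -18, 14, -10, -14, -3, -3, 6, -6, -43  ⇒  Σ = -77
Signed area = Σ/2 = -38.5 (negative ⇒ clockwise traversal).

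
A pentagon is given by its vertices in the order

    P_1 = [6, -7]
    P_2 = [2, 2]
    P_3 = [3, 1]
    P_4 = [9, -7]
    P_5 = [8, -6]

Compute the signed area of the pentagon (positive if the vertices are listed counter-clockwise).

-13

Σ = (26) + (-4) + (-30) + (2) + (-20) = -26
Signed area = Σ/2 = -13 (negative ⇒ clockwise traversal).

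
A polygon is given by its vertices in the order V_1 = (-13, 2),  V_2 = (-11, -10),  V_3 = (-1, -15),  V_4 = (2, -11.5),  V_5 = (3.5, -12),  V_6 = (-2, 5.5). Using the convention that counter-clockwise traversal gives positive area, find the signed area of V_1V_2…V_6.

213.75

Apply the surveyor's formula: 2A = Σ (x_i·y_{i+1} − x_{i+1}·y_i), indices taken mod 6.
V_1→V_2: (-13)(-10) − (-11)(2) = 152
V_2→V_3: (-11)(-15) − (-1)(-10) = 155
V_3→V_4: (-1)(-11.5) − (2)(-15) = 41.5
V_4→V_5: (2)(-12) − (3.5)(-11.5) = 16.25
V_5→V_6: (3.5)(5.5) − (-2)(-12) = -4.75
V_6→V_1: (-2)(2) − (-13)(5.5) = 67.5
Σ = 427.5
Signed area = Σ/2 = 213.75 (positive ⇒ counter-clockwise traversal).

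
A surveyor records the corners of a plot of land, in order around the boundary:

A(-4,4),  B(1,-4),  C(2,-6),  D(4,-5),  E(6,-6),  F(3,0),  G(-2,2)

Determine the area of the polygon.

Apply the shoelace (surveyor's) formula: 2A = Σ (x_i·y_{i+1} − x_{i+1}·y_i), indices taken mod 7.
Σ = (12) + (2) + (14) + (6) + (18) + (6) + (0) = 58
Area = |Σ|/2 = 29.

29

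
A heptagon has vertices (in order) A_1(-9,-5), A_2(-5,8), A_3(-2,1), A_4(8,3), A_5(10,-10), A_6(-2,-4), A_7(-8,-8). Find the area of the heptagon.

Apply the surveyor's formula: 2A = Σ (x_i·y_{i+1} − x_{i+1}·y_i), indices taken mod 7.
A_1→A_2: (-9)(8) − (-5)(-5) = -97
A_2→A_3: (-5)(1) − (-2)(8) = 11
A_3→A_4: (-2)(3) − (8)(1) = -14
A_4→A_5: (8)(-10) − (10)(3) = -110
A_5→A_6: (10)(-4) − (-2)(-10) = -60
A_6→A_7: (-2)(-8) − (-8)(-4) = -16
A_7→A_1: (-8)(-5) − (-9)(-8) = -32
Σ = -318
Area = |Σ|/2 = 159.

159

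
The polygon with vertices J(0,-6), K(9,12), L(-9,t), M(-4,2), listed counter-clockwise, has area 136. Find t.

Write out the shoelace sum; only the two edges meeting at L involve t:
2·Area = [(9·t − (-9)·12) + ((-9)·2 − (-4)·t)] + 78
       = 13·t + 168 = 272
⇒ t = 8.

8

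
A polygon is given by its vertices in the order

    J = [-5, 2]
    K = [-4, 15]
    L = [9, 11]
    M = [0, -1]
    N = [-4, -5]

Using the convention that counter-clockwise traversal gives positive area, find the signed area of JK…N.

Apply Gauss's area formula: 2A = Σ (x_i·y_{i+1} − x_{i+1}·y_i), indices taken mod 5.
Cross-terms: -67, -179, -9, -4, -33  ⇒  Σ = -292
Signed area = Σ/2 = -146 (negative ⇒ clockwise traversal).

-146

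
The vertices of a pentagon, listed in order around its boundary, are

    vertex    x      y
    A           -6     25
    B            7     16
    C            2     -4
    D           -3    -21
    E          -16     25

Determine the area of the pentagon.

Apply the shoelace formula: 2A = Σ (x_i·y_{i+1} − x_{i+1}·y_i), indices taken mod 5.
Cross-terms: -271, -60, -54, -411, -250  ⇒  Σ = -1046
Area = |Σ|/2 = 523.

523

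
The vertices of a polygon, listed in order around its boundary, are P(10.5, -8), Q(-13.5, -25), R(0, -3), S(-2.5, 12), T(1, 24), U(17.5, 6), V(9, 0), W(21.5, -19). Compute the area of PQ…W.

510.5

Apply Gauss's area formula: 2A = Σ (x_i·y_{i+1} − x_{i+1}·y_i), indices taken mod 8.
Σ = (-370.5) + (40.5) + (-7.5) + (-72) + (-414) + (-54) + (-171) + (27.5) = -1021
Area = |Σ|/2 = 510.5.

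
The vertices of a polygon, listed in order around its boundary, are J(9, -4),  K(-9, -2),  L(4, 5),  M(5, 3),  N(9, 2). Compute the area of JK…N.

Apply the shoelace formula: 2A = Σ (x_i·y_{i+1} − x_{i+1}·y_i), indices taken mod 5.
Σ = (-54) + (-37) + (-13) + (-17) + (-54) = -175
Area = |Σ|/2 = 87.5.

87.5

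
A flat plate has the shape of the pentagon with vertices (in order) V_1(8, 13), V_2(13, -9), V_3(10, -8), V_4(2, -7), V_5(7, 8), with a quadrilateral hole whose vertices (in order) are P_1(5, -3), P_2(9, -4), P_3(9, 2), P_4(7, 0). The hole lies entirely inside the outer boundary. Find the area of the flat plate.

Outer boundary:
Apply the shoelace formula: 2A = Σ (x_i·y_{i+1} − x_{i+1}·y_i), indices taken mod 5.
V_1→V_2: (8)(-9) − (13)(13) = -241
V_2→V_3: (13)(-8) − (10)(-9) = -14
V_3→V_4: (10)(-7) − (2)(-8) = -54
V_4→V_5: (2)(8) − (7)(-7) = 65
V_5→V_1: (7)(13) − (8)(8) = 27
Σ = -217
Area = |Σ|/2 = 108.5.
Hole:
Apply Gauss's area formula: 2A = Σ (x_i·y_{i+1} − x_{i+1}·y_i), indices taken mod 4.
Σ = (7) + (54) + (-14) + (-21) = 26
Area = |Σ|/2 = 13.
Net area = 108.5 − 13 = 95.5.

95.5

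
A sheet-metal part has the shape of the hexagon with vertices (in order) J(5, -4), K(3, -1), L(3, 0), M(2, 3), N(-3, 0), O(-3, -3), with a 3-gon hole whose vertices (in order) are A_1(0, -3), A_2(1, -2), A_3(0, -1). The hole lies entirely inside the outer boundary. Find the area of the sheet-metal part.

Outer boundary:
Apply Gauss's area formula: 2A = Σ (x_i·y_{i+1} − x_{i+1}·y_i), indices taken mod 6.
Σ = (7) + (3) + (9) + (9) + (9) + (27) = 64
Area = |Σ|/2 = 32.
Hole:
Cross-terms: 3, -1, 0  ⇒  Σ = 2
Area = |Σ|/2 = 1.
Net area = 32 − 1 = 31.

31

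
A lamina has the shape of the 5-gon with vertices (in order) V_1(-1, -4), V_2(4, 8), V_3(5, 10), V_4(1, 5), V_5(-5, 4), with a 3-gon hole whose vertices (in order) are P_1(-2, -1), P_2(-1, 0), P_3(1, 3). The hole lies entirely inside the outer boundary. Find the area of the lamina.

37.5

Outer boundary:
Apply Gauss's area formula: 2A = Σ (x_i·y_{i+1} − x_{i+1}·y_i), indices taken mod 5.
Σ = (8) + (0) + (15) + (29) + (24) = 76
Area = |Σ|/2 = 38.
Hole:
Apply the shoelace formula: 2A = Σ (x_i·y_{i+1} − x_{i+1}·y_i), indices taken mod 3.
Σ = (-1) + (-3) + (5) = 1
Area = |Σ|/2 = 0.5.
Net area = 38 − 0.5 = 37.5.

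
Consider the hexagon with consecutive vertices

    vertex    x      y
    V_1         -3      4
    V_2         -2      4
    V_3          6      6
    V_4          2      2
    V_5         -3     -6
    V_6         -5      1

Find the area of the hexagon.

48

Σ = (-4) + (-36) + (0) + (-6) + (-33) + (-17) = -96
Area = |Σ|/2 = 48.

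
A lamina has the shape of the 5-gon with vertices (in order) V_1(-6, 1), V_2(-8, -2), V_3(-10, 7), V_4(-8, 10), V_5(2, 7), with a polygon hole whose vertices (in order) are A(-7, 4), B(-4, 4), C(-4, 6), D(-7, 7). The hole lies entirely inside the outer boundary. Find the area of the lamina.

58.5

Outer boundary:
Σ = (20) + (-76) + (-44) + (-76) + (44) = -132
Area = |Σ|/2 = 66.
Hole:
A→B: (-7)(4) − (-4)(4) = -12
B→C: (-4)(6) − (-4)(4) = -8
C→D: (-4)(7) − (-7)(6) = 14
D→A: (-7)(4) − (-7)(7) = 21
Σ = 15
Area = |Σ|/2 = 7.5.
Net area = 66 − 7.5 = 58.5.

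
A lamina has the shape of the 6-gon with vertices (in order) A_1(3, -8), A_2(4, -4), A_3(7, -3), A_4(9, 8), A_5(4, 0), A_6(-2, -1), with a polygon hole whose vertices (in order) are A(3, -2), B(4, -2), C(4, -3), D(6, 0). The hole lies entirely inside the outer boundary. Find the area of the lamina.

49

Outer boundary:
Apply the shoelace (surveyor's) formula: 2A = Σ (x_i·y_{i+1} − x_{i+1}·y_i), indices taken mod 6.
Σ = (20) + (16) + (83) + (-32) + (-4) + (19) = 102
Area = |Σ|/2 = 51.
Hole:
Apply the surveyor's formula: 2A = Σ (x_i·y_{i+1} − x_{i+1}·y_i), indices taken mod 4.
Σ = (2) + (-4) + (18) + (-12) = 4
Area = |Σ|/2 = 2.
Net area = 51 − 2 = 49.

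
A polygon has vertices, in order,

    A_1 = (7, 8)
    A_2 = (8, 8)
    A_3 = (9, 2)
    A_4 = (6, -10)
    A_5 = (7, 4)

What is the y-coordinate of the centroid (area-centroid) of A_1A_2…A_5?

25/33

Apply the shoelace formula. First the cross-terms c_i = x_i·y_{i+1} − x_{i+1}·y_i:
  -8, -56, -102, 94, 28  ⇒  2A = -44, A = -22.
Then Σ (y_i + y_{i+1})·c_i = -100, so ȳ = -100 / (6·(-22)) = 25/33.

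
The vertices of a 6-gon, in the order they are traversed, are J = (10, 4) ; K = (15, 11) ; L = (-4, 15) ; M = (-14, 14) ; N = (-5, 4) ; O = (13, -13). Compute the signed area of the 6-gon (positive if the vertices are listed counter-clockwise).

Apply the surveyor's formula: 2A = Σ (x_i·y_{i+1} − x_{i+1}·y_i), indices taken mod 6.
Σ = (50) + (269) + (154) + (14) + (13) + (182) = 682
Signed area = Σ/2 = 341 (positive ⇒ counter-clockwise traversal).

341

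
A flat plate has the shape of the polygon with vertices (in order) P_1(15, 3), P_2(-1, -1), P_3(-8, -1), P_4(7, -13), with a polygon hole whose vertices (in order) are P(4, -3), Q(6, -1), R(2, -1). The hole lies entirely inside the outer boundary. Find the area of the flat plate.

150

Outer boundary:
Apply the shoelace (surveyor's) formula: 2A = Σ (x_i·y_{i+1} − x_{i+1}·y_i), indices taken mod 4.
Cross-terms: -12, -7, 111, 216  ⇒  Σ = 308
Area = |Σ|/2 = 154.
Hole:
Apply the shoelace (surveyor's) formula: 2A = Σ (x_i·y_{i+1} − x_{i+1}·y_i), indices taken mod 3.
Σ = (14) + (-4) + (-2) = 8
Area = |Σ|/2 = 4.
Net area = 154 − 4 = 150.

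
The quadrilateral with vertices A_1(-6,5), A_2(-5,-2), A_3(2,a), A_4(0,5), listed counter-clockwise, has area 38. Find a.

Write out the shoelace sum; only the two edges meeting at A_3 involve a:
2·Area = [((-5)·a − 2·(-2)) + (2·5 − 0·a)] + 67
       = -5·a + 81 = 76
⇒ a = 1.

1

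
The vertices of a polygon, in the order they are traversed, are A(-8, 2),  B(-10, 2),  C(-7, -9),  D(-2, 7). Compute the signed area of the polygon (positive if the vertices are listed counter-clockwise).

46.5

A→B: (-8)(2) − (-10)(2) = 4
B→C: (-10)(-9) − (-7)(2) = 104
C→D: (-7)(7) − (-2)(-9) = -67
D→A: (-2)(2) − (-8)(7) = 52
Σ = 93
Signed area = Σ/2 = 46.5 (positive ⇒ counter-clockwise traversal).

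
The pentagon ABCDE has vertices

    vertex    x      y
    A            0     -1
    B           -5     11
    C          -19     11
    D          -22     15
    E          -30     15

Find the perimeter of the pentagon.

|AB| = √((-5)² + (12)²) = √169 = 13
|BC| = √((-14)² + (0)²) = √196 = 14
|CD| = √((-3)² + (4)²) = √25 = 5
|DE| = √((-8)² + (0)²) = √64 = 8
|EA| = √((30)² + (-16)²) = √1156 = 34
Perimeter = 13 + 14 + 5 + 8 + 34 = 74.

74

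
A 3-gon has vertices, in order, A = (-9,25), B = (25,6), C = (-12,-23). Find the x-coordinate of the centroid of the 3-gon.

Apply the surveyor's formula. First the cross-terms c_i = x_i·y_{i+1} − x_{i+1}·y_i:
  -679, -503, -507  ⇒  2A = -1689, A = -844.5.
Then Σ (x_i + x_{i+1})·c_i = -6756, so x̄ = -6756 / (6·(-844.5)) = 4/3.

4/3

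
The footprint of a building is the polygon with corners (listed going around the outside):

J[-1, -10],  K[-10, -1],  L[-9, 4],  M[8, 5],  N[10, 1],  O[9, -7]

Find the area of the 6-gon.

221.5

Apply the shoelace formula: 2A = Σ (x_i·y_{i+1} − x_{i+1}·y_i), indices taken mod 6.
Cross-terms: -99, -49, -77, -42, -79, -97  ⇒  Σ = -443
Area = |Σ|/2 = 221.5.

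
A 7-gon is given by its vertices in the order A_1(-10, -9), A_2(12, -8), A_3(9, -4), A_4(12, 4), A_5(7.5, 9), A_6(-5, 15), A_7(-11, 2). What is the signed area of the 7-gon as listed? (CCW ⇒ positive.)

402.75

Σ = (188) + (24) + (84) + (78) + (157.5) + (155) + (119) = 805.5
Signed area = Σ/2 = 402.75 (positive ⇒ counter-clockwise traversal).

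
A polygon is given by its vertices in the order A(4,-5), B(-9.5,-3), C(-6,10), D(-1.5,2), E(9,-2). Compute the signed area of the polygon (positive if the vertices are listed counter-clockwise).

Apply the shoelace formula: 2A = Σ (x_i·y_{i+1} − x_{i+1}·y_i), indices taken mod 5.
Cross-terms: -59.5, -113, 3, -15, -37  ⇒  Σ = -221.5
Signed area = Σ/2 = -110.75 (negative ⇒ clockwise traversal).

-110.75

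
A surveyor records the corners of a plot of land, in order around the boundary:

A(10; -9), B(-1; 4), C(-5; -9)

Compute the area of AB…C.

Σ = (31) + (29) + (135) = 195
Area = |Σ|/2 = 97.5.

97.5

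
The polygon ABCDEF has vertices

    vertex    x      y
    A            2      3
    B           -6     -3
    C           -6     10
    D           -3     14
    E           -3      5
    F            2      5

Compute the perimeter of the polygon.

44

|AB| = √((-8)² + (-6)²) = √100 = 10
|BC| = √((0)² + (13)²) = √169 = 13
|CD| = √((3)² + (4)²) = √25 = 5
|DE| = √((0)² + (-9)²) = √81 = 9
|EF| = √((5)² + (0)²) = √25 = 5
|FA| = √((0)² + (-2)²) = √4 = 2
Perimeter = 10 + 13 + 5 + 9 + 5 + 2 = 44.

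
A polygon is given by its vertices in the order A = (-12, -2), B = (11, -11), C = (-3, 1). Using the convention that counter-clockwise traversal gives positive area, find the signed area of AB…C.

Σ = (154) + (-22) + (18) = 150
Signed area = Σ/2 = 75 (positive ⇒ counter-clockwise traversal).

75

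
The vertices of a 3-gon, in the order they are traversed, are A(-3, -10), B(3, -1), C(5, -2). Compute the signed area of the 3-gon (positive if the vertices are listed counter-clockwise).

Σ = (33) + (-1) + (-56) = -24
Signed area = Σ/2 = -12 (negative ⇒ clockwise traversal).

-12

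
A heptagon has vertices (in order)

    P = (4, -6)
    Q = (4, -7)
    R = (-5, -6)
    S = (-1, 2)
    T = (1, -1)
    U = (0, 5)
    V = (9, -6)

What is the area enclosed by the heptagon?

Apply Gauss's area formula: 2A = Σ (x_i·y_{i+1} − x_{i+1}·y_i), indices taken mod 7.
P→Q: (4)(-7) − (4)(-6) = -4
Q→R: (4)(-6) − (-5)(-7) = -59
R→S: (-5)(2) − (-1)(-6) = -16
S→T: (-1)(-1) − (1)(2) = -1
T→U: (1)(5) − (0)(-1) = 5
U→V: (0)(-6) − (9)(5) = -45
V→P: (9)(-6) − (4)(-6) = -30
Σ = -150
Area = |Σ|/2 = 75.

75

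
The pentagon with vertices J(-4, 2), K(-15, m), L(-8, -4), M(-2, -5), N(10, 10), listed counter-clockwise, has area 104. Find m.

-1

Write out the shoelace sum; only the two edges meeting at K involve m:
2·Area = [((-4)·m − (-15)·2) + ((-15)·(-4) − (-8)·m)] + 122
       = 4·m + 212 = 208
⇒ m = -1.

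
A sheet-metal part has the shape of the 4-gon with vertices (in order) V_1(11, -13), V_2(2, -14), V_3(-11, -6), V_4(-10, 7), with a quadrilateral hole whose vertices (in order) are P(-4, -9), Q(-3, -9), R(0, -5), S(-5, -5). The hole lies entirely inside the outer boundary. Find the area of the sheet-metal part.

Outer boundary:
Apply the surveyor's formula: 2A = Σ (x_i·y_{i+1} − x_{i+1}·y_i), indices taken mod 4.
V_1→V_2: (11)(-14) − (2)(-13) = -128
V_2→V_3: (2)(-6) − (-11)(-14) = -166
V_3→V_4: (-11)(7) − (-10)(-6) = -137
V_4→V_1: (-10)(-13) − (11)(7) = 53
Σ = -378
Area = |Σ|/2 = 189.
Hole:
Apply the surveyor's formula: 2A = Σ (x_i·y_{i+1} − x_{i+1}·y_i), indices taken mod 4.
Σ = (9) + (15) + (-25) + (25) = 24
Area = |Σ|/2 = 12.
Net area = 189 − 12 = 177.

177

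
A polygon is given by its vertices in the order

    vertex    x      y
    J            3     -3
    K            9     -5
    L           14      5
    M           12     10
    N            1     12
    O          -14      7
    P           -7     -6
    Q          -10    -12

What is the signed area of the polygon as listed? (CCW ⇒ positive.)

369.5

Cross-terms: 12, 115, 80, 134, 175, 133, 24, 66  ⇒  Σ = 739
Signed area = Σ/2 = 369.5 (positive ⇒ counter-clockwise traversal).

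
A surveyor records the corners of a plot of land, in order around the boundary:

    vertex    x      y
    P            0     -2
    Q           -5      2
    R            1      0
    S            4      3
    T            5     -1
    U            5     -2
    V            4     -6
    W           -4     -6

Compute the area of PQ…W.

Apply the surveyor's formula: 2A = Σ (x_i·y_{i+1} − x_{i+1}·y_i), indices taken mod 8.
Σ = (-10) + (-2) + (3) + (-19) + (-5) + (-22) + (-48) + (8) = -95
Area = |Σ|/2 = 47.5.

47.5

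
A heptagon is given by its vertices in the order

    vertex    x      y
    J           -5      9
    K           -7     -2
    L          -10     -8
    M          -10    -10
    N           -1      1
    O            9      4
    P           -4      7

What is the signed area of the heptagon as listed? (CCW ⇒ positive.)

87

Apply the shoelace formula: 2A = Σ (x_i·y_{i+1} − x_{i+1}·y_i), indices taken mod 7.
Cross-terms: 73, 36, 20, -20, -13, 79, -1  ⇒  Σ = 174
Signed area = Σ/2 = 87 (positive ⇒ counter-clockwise traversal).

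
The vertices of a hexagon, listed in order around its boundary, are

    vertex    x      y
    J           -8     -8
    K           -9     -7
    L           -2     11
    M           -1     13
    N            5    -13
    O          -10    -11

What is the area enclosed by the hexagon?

Apply the surveyor's formula: 2A = Σ (x_i·y_{i+1} − x_{i+1}·y_i), indices taken mod 6.
Σ = (-16) + (-113) + (-15) + (-52) + (-185) + (-8) = -389
Area = |Σ|/2 = 194.5.

194.5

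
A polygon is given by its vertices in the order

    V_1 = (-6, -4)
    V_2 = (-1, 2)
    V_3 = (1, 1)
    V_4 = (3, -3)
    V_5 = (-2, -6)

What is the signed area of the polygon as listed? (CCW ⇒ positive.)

Apply the surveyor's formula: 2A = Σ (x_i·y_{i+1} − x_{i+1}·y_i), indices taken mod 5.
Σ = (-16) + (-3) + (-6) + (-24) + (-28) = -77
Signed area = Σ/2 = -38.5 (negative ⇒ clockwise traversal).

-38.5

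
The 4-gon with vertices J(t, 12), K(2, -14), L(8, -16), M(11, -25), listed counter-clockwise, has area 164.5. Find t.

15

Write out the shoelace sum; only the two edges meeting at J involve t:
2·Area = [(11·12 − t·(-25)) + (t·(-14) − 2·12)] + 56
       = 11·t + 164 = 329
⇒ t = 15.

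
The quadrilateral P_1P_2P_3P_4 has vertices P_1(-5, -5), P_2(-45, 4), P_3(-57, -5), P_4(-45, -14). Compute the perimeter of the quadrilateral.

112

|P_1P_2| = √((-40)² + (9)²) = √1681 = 41
|P_2P_3| = √((-12)² + (-9)²) = √225 = 15
|P_3P_4| = √((12)² + (-9)²) = √225 = 15
|P_4P_1| = √((40)² + (9)²) = √1681 = 41
Perimeter = 41 + 15 + 15 + 41 = 112.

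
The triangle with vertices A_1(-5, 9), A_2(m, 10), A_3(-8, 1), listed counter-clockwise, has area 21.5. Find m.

The doubled signed area Σ (x_i y_{i+1} − x_{i+1} y_i) is linear in m.
With m=0 it equals -37; the coefficient of m is -8 (from the two edges through A_2).
So -8·m + -37 = 2·21.5 = 43 ⇒ m = -10.

-10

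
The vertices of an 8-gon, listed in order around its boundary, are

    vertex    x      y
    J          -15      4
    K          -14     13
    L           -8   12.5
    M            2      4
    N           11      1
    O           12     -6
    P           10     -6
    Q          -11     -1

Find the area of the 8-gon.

Apply the shoelace (surveyor's) formula: 2A = Σ (x_i·y_{i+1} − x_{i+1}·y_i), indices taken mod 8.
Σ = (-139) + (-71) + (-57) + (-42) + (-78) + (-12) + (-76) + (-59) = -534
Area = |Σ|/2 = 267.

267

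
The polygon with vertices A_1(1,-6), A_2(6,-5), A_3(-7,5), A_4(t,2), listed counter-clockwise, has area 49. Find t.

Write out the shoelace sum; only the two edges meeting at A_4 involve t:
2·Area = [((-7)·2 − t·5) + (t·(-6) − 1·2)] + 26
       = -11·t + 10 = 98
⇒ t = -8.

-8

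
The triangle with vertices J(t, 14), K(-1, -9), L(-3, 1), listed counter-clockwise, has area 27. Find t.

The doubled signed area Σ (x_i y_{i+1} − x_{i+1} y_i) is linear in t.
With t=0 it equals -56; the coefficient of t is -10 (from the two edges through J).
So -10·t + -56 = 2·27 = 54 ⇒ t = -11.

-11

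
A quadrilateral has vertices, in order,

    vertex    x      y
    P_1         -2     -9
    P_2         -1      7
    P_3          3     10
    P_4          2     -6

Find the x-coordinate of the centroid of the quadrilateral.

Apply the shoelace (surveyor's) formula. First the cross-terms c_i = x_i·y_{i+1} − x_{i+1}·y_i:
  -23, -31, -38, -30  ⇒  2A = -122, A = -61.
Then Σ (x_i + x_{i+1})·c_i = -183, so x̄ = -183 / (6·(-61)) = 0.5.

0.5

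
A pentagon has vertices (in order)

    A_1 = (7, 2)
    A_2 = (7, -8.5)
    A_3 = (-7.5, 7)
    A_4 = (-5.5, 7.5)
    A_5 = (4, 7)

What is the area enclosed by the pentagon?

Apply the shoelace formula: 2A = Σ (x_i·y_{i+1} − x_{i+1}·y_i), indices taken mod 5.
Σ = (-73.5) + (-14.75) + (-17.75) + (-68.5) + (-41) = -215.5
Area = |Σ|/2 = 107.75.

107.75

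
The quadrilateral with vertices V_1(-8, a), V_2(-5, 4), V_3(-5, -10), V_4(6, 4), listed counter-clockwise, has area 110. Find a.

10

The doubled signed area Σ (x_i y_{i+1} − x_{i+1} y_i) is linear in a.
With a=0 it equals 110; the coefficient of a is 11 (from the two edges through V_1).
So 11·a + 110 = 2·110 = 220 ⇒ a = 10.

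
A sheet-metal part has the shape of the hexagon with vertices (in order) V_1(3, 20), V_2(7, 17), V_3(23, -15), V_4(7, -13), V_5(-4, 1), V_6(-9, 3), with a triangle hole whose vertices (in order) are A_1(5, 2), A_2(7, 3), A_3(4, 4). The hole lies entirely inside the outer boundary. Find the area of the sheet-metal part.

505.5

Outer boundary:
Cross-terms: -89, -496, -194, -45, -3, -189  ⇒  Σ = -1016
Area = |Σ|/2 = 508.
Hole:
Apply the surveyor's formula: 2A = Σ (x_i·y_{i+1} − x_{i+1}·y_i), indices taken mod 3.
A_1→A_2: (5)(3) − (7)(2) = 1
A_2→A_3: (7)(4) − (4)(3) = 16
A_3→A_1: (4)(2) − (5)(4) = -12
Σ = 5
Area = |Σ|/2 = 2.5.
Net area = 508 − 2.5 = 505.5.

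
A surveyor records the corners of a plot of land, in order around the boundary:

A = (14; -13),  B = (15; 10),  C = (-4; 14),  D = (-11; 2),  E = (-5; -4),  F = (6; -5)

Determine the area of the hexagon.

Cross-terms: 335, 250, 146, 54, 49, -8  ⇒  Σ = 826
Area = |Σ|/2 = 413.

413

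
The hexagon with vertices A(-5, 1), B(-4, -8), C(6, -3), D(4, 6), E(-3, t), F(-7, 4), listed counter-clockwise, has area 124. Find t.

The doubled signed area Σ (x_i y_{i+1} − x_{i+1} y_i) is linear in t.
With t=0 it equals 171; the coefficient of t is 11 (from the two edges through E).
So 11·t + 171 = 2·124 = 248 ⇒ t = 7.

7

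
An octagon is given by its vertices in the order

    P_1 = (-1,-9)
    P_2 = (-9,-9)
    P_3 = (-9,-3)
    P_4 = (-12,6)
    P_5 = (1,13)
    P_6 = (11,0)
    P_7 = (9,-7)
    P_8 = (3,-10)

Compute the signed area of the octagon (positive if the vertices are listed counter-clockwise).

Σ = (-72) + (-54) + (-90) + (-162) + (-143) + (-77) + (-69) + (-37) = -704
Signed area = Σ/2 = -352 (negative ⇒ clockwise traversal).

-352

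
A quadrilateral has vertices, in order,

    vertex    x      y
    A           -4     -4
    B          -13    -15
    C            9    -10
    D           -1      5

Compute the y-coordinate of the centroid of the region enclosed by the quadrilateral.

-1732/249

Apply the surveyor's formula. First the cross-terms c_i = x_i·y_{i+1} − x_{i+1}·y_i:
  8, 265, 35, 24  ⇒  2A = 332, A = 166.
Then Σ (y_i + y_{i+1})·c_i = -6928, so ȳ = -6928 / (6·166) = -1732/249.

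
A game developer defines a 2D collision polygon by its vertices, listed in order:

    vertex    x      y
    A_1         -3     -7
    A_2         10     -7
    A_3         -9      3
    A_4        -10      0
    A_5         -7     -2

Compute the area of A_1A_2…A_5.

Apply the shoelace formula: 2A = Σ (x_i·y_{i+1} − x_{i+1}·y_i), indices taken mod 5.
Σ = (91) + (-33) + (30) + (20) + (43) = 151
Area = |Σ|/2 = 75.5.

75.5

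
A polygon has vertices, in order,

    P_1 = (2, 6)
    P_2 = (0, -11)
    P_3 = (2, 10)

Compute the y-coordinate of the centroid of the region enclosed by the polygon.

Apply the shoelace (surveyor's) formula. First the cross-terms c_i = x_i·y_{i+1} − x_{i+1}·y_i:
  -22, 22, -8  ⇒  2A = -8, A = -4.
Then Σ (y_i + y_{i+1})·c_i = -40, so ȳ = -40 / (6·(-4)) = 5/3.

5/3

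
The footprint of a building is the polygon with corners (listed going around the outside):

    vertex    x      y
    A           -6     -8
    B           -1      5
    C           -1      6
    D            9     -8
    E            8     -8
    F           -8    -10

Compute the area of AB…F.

116.5

Apply Gauss's area formula: 2A = Σ (x_i·y_{i+1} − x_{i+1}·y_i), indices taken mod 6.
Σ = (-38) + (-1) + (-46) + (-8) + (-144) + (4) = -233
Area = |Σ|/2 = 116.5.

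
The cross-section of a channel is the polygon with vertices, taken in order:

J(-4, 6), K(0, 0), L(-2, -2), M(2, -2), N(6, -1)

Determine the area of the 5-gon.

25

Apply Gauss's area formula: 2A = Σ (x_i·y_{i+1} − x_{i+1}·y_i), indices taken mod 5.
Cross-terms: 0, 0, 8, 10, 32  ⇒  Σ = 50
Area = |Σ|/2 = 25.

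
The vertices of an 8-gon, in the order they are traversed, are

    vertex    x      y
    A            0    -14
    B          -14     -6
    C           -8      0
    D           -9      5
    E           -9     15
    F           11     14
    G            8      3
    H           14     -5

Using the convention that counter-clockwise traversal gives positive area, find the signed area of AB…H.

-511

Apply the shoelace (surveyor's) formula: 2A = Σ (x_i·y_{i+1} − x_{i+1}·y_i), indices taken mod 8.
Σ = (-196) + (-48) + (-40) + (-90) + (-291) + (-79) + (-82) + (-196) = -1022
Signed area = Σ/2 = -511 (negative ⇒ clockwise traversal).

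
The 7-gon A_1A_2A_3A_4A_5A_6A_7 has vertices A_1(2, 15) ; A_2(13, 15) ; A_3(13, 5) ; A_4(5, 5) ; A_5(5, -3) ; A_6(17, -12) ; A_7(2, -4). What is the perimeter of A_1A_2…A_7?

|A_1A_2| = √((11)² + (0)²) = √121 = 11
|A_2A_3| = √((0)² + (-10)²) = √100 = 10
|A_3A_4| = √((-8)² + (0)²) = √64 = 8
|A_4A_5| = √((0)² + (-8)²) = √64 = 8
|A_5A_6| = √((12)² + (-9)²) = √225 = 15
|A_6A_7| = √((-15)² + (8)²) = √289 = 17
|A_7A_1| = √((0)² + (19)²) = √361 = 19
Perimeter = 11 + 10 + 8 + 8 + 15 + 17 + 19 = 88.

88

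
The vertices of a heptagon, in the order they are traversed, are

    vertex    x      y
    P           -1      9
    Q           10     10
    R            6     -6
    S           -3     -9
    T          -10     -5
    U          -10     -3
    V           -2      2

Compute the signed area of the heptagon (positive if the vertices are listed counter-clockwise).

P→Q: (-1)(10) − (10)(9) = -100
Q→R: (10)(-6) − (6)(10) = -120
R→S: (6)(-9) − (-3)(-6) = -72
S→T: (-3)(-5) − (-10)(-9) = -75
T→U: (-10)(-3) − (-10)(-5) = -20
U→V: (-10)(2) − (-2)(-3) = -26
V→P: (-2)(9) − (-1)(2) = -16
Σ = -429
Signed area = Σ/2 = -214.5 (negative ⇒ clockwise traversal).

-214.5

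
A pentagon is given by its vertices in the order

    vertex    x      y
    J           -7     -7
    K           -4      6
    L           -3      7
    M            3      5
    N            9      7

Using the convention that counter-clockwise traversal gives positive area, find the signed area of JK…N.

-77

Apply the shoelace (surveyor's) formula: 2A = Σ (x_i·y_{i+1} − x_{i+1}·y_i), indices taken mod 5.
J→K: (-7)(6) − (-4)(-7) = -70
K→L: (-4)(7) − (-3)(6) = -10
L→M: (-3)(5) − (3)(7) = -36
M→N: (3)(7) − (9)(5) = -24
N→J: (9)(-7) − (-7)(7) = -14
Σ = -154
Signed area = Σ/2 = -77 (negative ⇒ clockwise traversal).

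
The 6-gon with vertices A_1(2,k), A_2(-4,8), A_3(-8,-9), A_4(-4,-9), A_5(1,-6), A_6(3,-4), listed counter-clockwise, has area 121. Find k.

The doubled signed area Σ (x_i y_{i+1} − x_{i+1} y_i) is linear in k.
With k=0 it equals 207; the coefficient of k is 7 (from the two edges through A_1).
So 7·k + 207 = 2·121 = 242 ⇒ k = 5.

5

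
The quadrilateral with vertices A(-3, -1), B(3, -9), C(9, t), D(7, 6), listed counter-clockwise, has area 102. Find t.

-7

Write out the shoelace sum; only the two edges meeting at C involve t:
2·Area = [(3·t − 9·(-9)) + (9·6 − 7·t)] + 41
       = -4·t + 176 = 204
⇒ t = -7.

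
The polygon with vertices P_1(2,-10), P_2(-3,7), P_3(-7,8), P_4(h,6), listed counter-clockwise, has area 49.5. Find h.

-8

Write out the shoelace sum; only the two edges meeting at P_4 involve h:
2·Area = [((-7)·6 − h·8) + (h·(-10) − 2·6)] + 9
       = -18·h + -45 = 99
⇒ h = -8.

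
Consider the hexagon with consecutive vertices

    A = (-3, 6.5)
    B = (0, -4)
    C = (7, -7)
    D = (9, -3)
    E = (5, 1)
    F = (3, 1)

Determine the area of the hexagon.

65.25

Apply the shoelace formula: 2A = Σ (x_i·y_{i+1} − x_{i+1}·y_i), indices taken mod 6.
A→B: (-3)(-4) − (0)(6.5) = 12
B→C: (0)(-7) − (7)(-4) = 28
C→D: (7)(-3) − (9)(-7) = 42
D→E: (9)(1) − (5)(-3) = 24
E→F: (5)(1) − (3)(1) = 2
F→A: (3)(6.5) − (-3)(1) = 22.5
Σ = 130.5
Area = |Σ|/2 = 65.25.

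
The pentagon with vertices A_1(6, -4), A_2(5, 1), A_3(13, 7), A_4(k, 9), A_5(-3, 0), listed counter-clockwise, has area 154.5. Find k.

-15

Write out the shoelace sum; only the two edges meeting at A_4 involve k:
2·Area = [(13·9 − k·7) + (k·0 − (-3)·9)] + 60
       = -7·k + 204 = 309
⇒ k = -15.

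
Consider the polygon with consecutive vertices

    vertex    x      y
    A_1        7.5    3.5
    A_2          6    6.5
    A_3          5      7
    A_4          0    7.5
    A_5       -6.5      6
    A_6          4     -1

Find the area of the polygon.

63.75

A_1→A_2: (7.5)(6.5) − (6)(3.5) = 27.75
A_2→A_3: (6)(7) − (5)(6.5) = 9.5
A_3→A_4: (5)(7.5) − (0)(7) = 37.5
A_4→A_5: (0)(6) − (-6.5)(7.5) = 48.75
A_5→A_6: (-6.5)(-1) − (4)(6) = -17.5
A_6→A_1: (4)(3.5) − (7.5)(-1) = 21.5
Σ = 127.5
Area = |Σ|/2 = 63.75.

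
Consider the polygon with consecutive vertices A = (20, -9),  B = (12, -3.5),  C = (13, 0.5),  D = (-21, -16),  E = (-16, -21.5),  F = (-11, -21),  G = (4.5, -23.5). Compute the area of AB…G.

484.75

A→B: (20)(-3.5) − (12)(-9) = 38
B→C: (12)(0.5) − (13)(-3.5) = 51.5
C→D: (13)(-16) − (-21)(0.5) = -197.5
D→E: (-21)(-21.5) − (-16)(-16) = 195.5
E→F: (-16)(-21) − (-11)(-21.5) = 99.5
F→G: (-11)(-23.5) − (4.5)(-21) = 353
G→A: (4.5)(-9) − (20)(-23.5) = 429.5
Σ = 969.5
Area = |Σ|/2 = 484.75.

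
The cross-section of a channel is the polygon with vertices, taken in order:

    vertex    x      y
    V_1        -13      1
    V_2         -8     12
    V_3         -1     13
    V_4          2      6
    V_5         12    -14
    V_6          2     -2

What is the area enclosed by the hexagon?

Cross-terms: -148, -92, -32, -100, 4, -24  ⇒  Σ = -392
Area = |Σ|/2 = 196.

196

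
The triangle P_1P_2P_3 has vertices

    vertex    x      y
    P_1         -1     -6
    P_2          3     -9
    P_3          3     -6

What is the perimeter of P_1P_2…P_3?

|P_1P_2| = √((4)² + (-3)²) = √25 = 5
|P_2P_3| = √((0)² + (3)²) = √9 = 3
|P_3P_1| = √((-4)² + (0)²) = √16 = 4
Perimeter = 5 + 3 + 4 = 12.

12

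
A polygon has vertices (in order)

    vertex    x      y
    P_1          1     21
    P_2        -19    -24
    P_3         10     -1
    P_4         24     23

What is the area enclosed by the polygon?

684.5

P_1→P_2: (1)(-24) − (-19)(21) = 375
P_2→P_3: (-19)(-1) − (10)(-24) = 259
P_3→P_4: (10)(23) − (24)(-1) = 254
P_4→P_1: (24)(21) − (1)(23) = 481
Σ = 1369
Area = |Σ|/2 = 684.5.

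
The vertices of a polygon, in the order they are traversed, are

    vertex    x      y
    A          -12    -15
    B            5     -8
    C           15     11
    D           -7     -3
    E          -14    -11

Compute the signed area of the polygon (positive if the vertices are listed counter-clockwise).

Apply Gauss's area formula: 2A = Σ (x_i·y_{i+1} − x_{i+1}·y_i), indices taken mod 5.
Σ = (171) + (175) + (32) + (35) + (78) = 491
Signed area = Σ/2 = 245.5 (positive ⇒ counter-clockwise traversal).

245.5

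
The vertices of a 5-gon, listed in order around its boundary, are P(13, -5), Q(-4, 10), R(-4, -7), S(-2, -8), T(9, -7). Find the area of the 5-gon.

164

Apply the shoelace (surveyor's) formula: 2A = Σ (x_i·y_{i+1} − x_{i+1}·y_i), indices taken mod 5.
Σ = (110) + (68) + (18) + (86) + (46) = 328
Area = |Σ|/2 = 164.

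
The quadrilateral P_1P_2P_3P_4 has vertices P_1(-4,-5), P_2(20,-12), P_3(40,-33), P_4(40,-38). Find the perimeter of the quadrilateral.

|P_1P_2| = √((24)² + (-7)²) = √625 = 25
|P_2P_3| = √((20)² + (-21)²) = √841 = 29
|P_3P_4| = √((0)² + (-5)²) = √25 = 5
|P_4P_1| = √((-44)² + (33)²) = √3025 = 55
Perimeter = 25 + 29 + 5 + 55 = 114.

114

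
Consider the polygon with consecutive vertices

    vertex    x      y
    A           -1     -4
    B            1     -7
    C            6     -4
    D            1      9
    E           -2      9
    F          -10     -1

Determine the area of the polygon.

132.5

Apply the shoelace formula: 2A = Σ (x_i·y_{i+1} − x_{i+1}·y_i), indices taken mod 6.
Σ = (11) + (38) + (58) + (27) + (92) + (39) = 265
Area = |Σ|/2 = 132.5.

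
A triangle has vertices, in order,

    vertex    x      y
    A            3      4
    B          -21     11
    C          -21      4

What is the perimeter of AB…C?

|AB| = √((-24)² + (7)²) = √625 = 25
|BC| = √((0)² + (-7)²) = √49 = 7
|CA| = √((24)² + (0)²) = √576 = 24
Perimeter = 25 + 7 + 24 = 56.

56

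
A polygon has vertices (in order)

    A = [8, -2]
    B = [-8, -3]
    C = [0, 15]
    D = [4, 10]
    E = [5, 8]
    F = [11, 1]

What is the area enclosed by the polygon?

175.5

Cross-terms: -40, -120, -60, -18, -83, -30  ⇒  Σ = -351
Area = |Σ|/2 = 175.5.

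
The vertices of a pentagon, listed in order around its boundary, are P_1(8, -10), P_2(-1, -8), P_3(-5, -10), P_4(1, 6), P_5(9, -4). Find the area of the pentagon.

Apply the shoelace (surveyor's) formula: 2A = Σ (x_i·y_{i+1} − x_{i+1}·y_i), indices taken mod 5.
Σ = (-74) + (-30) + (-20) + (-58) + (-58) = -240
Area = |Σ|/2 = 120.

120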